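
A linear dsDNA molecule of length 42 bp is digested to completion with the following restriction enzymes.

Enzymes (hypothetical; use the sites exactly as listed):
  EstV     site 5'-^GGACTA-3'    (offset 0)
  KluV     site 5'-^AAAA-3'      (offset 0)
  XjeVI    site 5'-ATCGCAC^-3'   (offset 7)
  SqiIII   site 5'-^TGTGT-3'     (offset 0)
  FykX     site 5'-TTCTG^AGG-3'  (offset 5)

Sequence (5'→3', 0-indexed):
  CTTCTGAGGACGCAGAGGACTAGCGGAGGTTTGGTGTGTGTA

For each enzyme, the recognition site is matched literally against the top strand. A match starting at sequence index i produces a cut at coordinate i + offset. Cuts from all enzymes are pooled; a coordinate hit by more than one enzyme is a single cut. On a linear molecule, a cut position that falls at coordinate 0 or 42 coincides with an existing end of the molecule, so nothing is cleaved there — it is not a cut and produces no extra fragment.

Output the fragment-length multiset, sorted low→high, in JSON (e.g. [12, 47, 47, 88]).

[2,6,6,10,18]

Scan for sites:
  EstV (GGACTA, off=0): starts [16] → cuts [16]
  KluV (AAAA, off=0): no sites
  XjeVI (ATCGCAC, off=7): no sites
  SqiIII (TGTGT, off=0): starts [34, 36] → cuts [34, 36]
  FykX (TTCTGAGG, off=5): starts [1] → cuts [6]

Pooled cuts: [6, 16, 34, 36]

Fragments:
  [0,6): 6 bp
  [6,16): 10 bp
  [16,34): 18 bp
  [34,36): 2 bp
  [36,42): 6 bp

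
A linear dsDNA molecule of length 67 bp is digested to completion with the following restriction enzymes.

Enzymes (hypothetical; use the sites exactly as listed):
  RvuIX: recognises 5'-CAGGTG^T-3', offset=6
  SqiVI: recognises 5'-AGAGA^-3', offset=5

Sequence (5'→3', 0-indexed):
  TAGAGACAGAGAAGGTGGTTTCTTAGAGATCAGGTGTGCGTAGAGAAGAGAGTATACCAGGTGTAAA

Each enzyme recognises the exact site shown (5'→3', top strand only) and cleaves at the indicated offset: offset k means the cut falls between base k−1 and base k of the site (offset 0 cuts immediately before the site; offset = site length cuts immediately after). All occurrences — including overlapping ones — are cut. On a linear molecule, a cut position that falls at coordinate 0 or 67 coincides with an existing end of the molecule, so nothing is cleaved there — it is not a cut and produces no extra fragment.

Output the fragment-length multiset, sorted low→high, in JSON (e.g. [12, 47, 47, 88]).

Site scan:
  RvuIX CAGGTGT/6: at [30, 57] ⇒ [36, 63]
  SqiVI AGAGA/5: at [1, 7, 24, 41, 46] ⇒ [6, 12, 29, 46, 51]

Pooled cuts: [6, 12, 29, 36, 46, 51, 63]

Fragment lengths:
  [0,6): 6 bp
  [6,12): 6 bp
  [12,29): 17 bp
  [29,36): 7 bp
  [36,46): 10 bp
  [46,51): 5 bp
  [51,63): 12 bp
  [63,67): 4 bp

[4,5,6,6,7,10,12,17]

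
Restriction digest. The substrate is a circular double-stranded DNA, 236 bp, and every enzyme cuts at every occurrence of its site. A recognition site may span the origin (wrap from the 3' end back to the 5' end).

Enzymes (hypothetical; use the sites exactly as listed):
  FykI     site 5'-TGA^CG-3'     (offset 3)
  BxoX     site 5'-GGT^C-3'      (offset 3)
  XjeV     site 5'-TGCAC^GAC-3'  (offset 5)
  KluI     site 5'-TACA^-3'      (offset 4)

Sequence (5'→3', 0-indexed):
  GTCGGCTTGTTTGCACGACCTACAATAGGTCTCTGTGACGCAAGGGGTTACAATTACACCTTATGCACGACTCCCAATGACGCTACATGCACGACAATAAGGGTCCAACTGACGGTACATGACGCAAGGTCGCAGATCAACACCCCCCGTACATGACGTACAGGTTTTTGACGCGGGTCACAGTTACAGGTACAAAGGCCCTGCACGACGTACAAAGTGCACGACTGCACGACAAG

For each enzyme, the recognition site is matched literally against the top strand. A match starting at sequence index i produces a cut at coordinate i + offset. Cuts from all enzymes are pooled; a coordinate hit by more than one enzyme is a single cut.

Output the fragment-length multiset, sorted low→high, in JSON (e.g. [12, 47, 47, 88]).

Scan for sites:
  FykI TGACG/3: at [35, 77, 109, 119, 153, 168] ⇒ [38, 80, 112, 122, 156, 171]
  BxoX GGTC/3: at [27, 101, 127, 175, 235] ⇒ [2, 30, 104, 130, 178]
  XjeV TGCACGAC/5: at [11, 63, 87, 201, 217, 225] ⇒ [16, 68, 92, 206, 222, 230]
  KluI TACA/4: at [20, 48, 54, 83, 115, 149, 158, 184, 190, 210] ⇒ [24, 52, 58, 87, 119, 153, 162, 188, 194, 214]

All cut coordinates (distinct, sorted): [2, 16, 24, 30, 38, 52, 58, 68, 80, 87, 92, 104, 112, 119, 122, 130, 153, 156, 162, 171, 178, 188, 194, 206, 214, 222, 230]

Fragment lengths:
  2→16: 14 bp
  16→24: 8 bp
  24→30: 6 bp
  30→38: 8 bp
  38→52: 14 bp
  52→58: 6 bp
  58→68: 10 bp
  68→80: 12 bp
  80→87: 7 bp
  87→92: 5 bp
  92→104: 12 bp
  104→112: 8 bp
  112→119: 7 bp
  119→122: 3 bp
  122→130: 8 bp
  130→153: 23 bp
  153→156: 3 bp
  156→162: 6 bp
  162→171: 9 bp
  171→178: 7 bp
  178→188: 10 bp
  188→194: 6 bp
  194→206: 12 bp
  206→214: 8 bp
  214→222: 8 bp
  222→230: 8 bp
  230→2 (wrap): 236-230+2 = 8 bp

[3,3,5,6,6,6,6,7,7,7,8,8,8,8,8,8,8,8,9,10,10,12,12,12,14,14,23]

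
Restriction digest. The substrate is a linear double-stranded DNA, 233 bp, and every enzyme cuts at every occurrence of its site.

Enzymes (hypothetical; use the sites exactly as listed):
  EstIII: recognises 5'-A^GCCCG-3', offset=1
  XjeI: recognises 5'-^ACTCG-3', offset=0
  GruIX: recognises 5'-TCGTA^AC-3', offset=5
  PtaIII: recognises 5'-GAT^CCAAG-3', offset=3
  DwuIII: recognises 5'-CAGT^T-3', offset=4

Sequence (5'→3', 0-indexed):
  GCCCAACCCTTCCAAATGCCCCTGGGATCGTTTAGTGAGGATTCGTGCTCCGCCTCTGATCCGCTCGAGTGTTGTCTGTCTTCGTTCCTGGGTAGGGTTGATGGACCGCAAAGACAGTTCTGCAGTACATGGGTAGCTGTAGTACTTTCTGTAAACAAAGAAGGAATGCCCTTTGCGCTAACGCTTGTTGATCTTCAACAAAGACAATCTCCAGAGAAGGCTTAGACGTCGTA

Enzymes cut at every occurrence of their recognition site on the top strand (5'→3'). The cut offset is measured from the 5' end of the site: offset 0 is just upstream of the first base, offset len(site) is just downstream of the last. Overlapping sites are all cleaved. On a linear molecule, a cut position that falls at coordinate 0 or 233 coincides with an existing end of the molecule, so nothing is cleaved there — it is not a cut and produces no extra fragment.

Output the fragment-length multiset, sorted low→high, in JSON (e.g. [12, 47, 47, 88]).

[115,118]

Per-enzyme occurrences:
  EstIII (AGCCCG, off=1): no sites
  XjeI (ACTCG, off=0): no sites
  GruIX (TCGTAAC, off=5): no sites
  PtaIII (GATCCAAG, off=3): no sites
  DwuIII (CAGTT, off=4): starts [114] → cuts [118]

Pooled cuts: [118]

Fragment lengths:
  [0,118): 118 bp
  [118,233): 115 bp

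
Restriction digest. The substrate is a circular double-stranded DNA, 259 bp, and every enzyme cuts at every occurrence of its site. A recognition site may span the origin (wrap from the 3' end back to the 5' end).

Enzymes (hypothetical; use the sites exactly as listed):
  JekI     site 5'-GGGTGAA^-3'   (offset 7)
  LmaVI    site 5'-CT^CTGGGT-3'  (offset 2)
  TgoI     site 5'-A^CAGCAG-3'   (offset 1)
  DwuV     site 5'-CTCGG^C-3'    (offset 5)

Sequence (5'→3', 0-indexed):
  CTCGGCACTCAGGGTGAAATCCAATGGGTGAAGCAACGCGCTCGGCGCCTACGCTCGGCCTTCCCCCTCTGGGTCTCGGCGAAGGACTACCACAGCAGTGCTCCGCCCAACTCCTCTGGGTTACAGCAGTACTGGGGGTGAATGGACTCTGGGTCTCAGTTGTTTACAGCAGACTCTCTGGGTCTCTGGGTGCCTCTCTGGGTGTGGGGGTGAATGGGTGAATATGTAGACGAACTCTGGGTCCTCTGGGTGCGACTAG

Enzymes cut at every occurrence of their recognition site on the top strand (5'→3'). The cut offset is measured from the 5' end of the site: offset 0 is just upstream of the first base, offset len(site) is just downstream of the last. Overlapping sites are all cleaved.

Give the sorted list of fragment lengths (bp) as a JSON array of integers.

[6,8,8,8,9,10,11,11,12,13,13,13,13,14,14,17,18,19,19,23]

Site scan:
  JekI (GGGTGAA, off=7): starts [11, 25, 135, 207, 215] → cuts [18, 32, 142, 214, 222]
  LmaVI (CTCTGGGT, off=2): starts [66, 113, 146, 175, 183, 195, 234, 243] → cuts [68, 115, 148, 177, 185, 197, 236, 245]
  TgoI (ACAGCAG, off=1): starts [91, 122, 165] → cuts [92, 123, 166]
  DwuV (CTCGGC, off=5): starts [0, 40, 53, 74] → cuts [5, 45, 58, 79]

All cut coordinates (distinct, sorted): [5, 18, 32, 45, 58, 68, 79, 92, 115, 123, 142, 148, 166, 177, 185, 197, 214, 222, 236, 245]

Fragments:
  5→18: 13 bp
  18→32: 14 bp
  32→45: 13 bp
  45→58: 13 bp
  58→68: 10 bp
  68→79: 11 bp
  79→92: 13 bp
  92→115: 23 bp
  115→123: 8 bp
  123→142: 19 bp
  142→148: 6 bp
  148→166: 18 bp
  166→177: 11 bp
  177→185: 8 bp
  185→197: 12 bp
  197→214: 17 bp
  214→222: 8 bp
  222→236: 14 bp
  236→245: 9 bp
  245→5 (wrap): 259-245+5 = 19 bp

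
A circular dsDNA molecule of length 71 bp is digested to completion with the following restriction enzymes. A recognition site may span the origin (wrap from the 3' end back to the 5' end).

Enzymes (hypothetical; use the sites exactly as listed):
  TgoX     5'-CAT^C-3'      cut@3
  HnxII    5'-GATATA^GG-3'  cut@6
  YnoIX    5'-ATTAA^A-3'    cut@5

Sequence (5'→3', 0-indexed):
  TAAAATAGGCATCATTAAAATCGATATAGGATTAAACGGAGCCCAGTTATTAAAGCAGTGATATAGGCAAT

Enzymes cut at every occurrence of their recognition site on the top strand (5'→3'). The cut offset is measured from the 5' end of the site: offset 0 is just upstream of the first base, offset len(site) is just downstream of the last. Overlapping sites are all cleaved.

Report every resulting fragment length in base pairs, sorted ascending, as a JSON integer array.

Scan for sites:
  TgoX (CATC, off=3): starts [9] → cuts [12]
  HnxII (GATATAGG, off=6): starts [22, 59] → cuts [28, 65]
  YnoIX (ATTAAA, off=5): starts [13, 30, 48, 69] → cuts [3, 18, 35, 53]

Pooled cuts: [3, 12, 18, 28, 35, 53, 65]

Fragments:
  3→12: 9 bp
  12→18: 6 bp
  18→28: 10 bp
  28→35: 7 bp
  35→53: 18 bp
  53→65: 12 bp
  65→3 (wrap): 71-65+3 = 9 bp

[6,7,9,9,10,12,18]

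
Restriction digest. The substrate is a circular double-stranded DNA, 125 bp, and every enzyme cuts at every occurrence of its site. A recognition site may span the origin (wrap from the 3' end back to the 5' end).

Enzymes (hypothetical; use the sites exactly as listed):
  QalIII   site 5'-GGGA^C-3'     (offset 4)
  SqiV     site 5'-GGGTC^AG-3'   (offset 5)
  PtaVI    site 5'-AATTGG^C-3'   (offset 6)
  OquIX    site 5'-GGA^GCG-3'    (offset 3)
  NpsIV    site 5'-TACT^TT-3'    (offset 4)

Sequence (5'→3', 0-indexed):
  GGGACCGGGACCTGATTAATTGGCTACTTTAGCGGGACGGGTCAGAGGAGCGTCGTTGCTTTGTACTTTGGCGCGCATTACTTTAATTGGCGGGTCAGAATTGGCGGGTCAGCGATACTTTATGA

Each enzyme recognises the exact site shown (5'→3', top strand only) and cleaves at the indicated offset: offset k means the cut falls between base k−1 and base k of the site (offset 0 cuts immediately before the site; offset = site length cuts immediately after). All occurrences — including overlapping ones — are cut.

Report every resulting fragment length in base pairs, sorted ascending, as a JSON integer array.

Site scan:
  QalIII (GGGAC, off=4): starts [0, 6, 33] → cuts [4, 10, 37]
  SqiV (GGGTCAG, off=5): starts [38, 91, 105] → cuts [43, 96, 110]
  PtaVI (AATTGGC, off=6): starts [17, 84, 98] → cuts [23, 90, 104]
  OquIX (GGAGCG, off=3): starts [46] → cuts [49]
  NpsIV (TACTTT, off=4): starts [24, 63, 78, 115] → cuts [28, 67, 82, 119]

All cut coordinates (distinct, sorted): [4, 10, 23, 28, 37, 43, 49, 67, 82, 90, 96, 104, 110, 119]

Fragment lengths:
  4→10: 6 bp
  10→23: 13 bp
  23→28: 5 bp
  28→37: 9 bp
  37→43: 6 bp
  43→49: 6 bp
  49→67: 18 bp
  67→82: 15 bp
  82→90: 8 bp
  90→96: 6 bp
  96→104: 8 bp
  104→110: 6 bp
  110→119: 9 bp
  119→4 (wrap): 125-119+4 = 10 bp

[5,6,6,6,6,6,8,8,9,9,10,13,15,18]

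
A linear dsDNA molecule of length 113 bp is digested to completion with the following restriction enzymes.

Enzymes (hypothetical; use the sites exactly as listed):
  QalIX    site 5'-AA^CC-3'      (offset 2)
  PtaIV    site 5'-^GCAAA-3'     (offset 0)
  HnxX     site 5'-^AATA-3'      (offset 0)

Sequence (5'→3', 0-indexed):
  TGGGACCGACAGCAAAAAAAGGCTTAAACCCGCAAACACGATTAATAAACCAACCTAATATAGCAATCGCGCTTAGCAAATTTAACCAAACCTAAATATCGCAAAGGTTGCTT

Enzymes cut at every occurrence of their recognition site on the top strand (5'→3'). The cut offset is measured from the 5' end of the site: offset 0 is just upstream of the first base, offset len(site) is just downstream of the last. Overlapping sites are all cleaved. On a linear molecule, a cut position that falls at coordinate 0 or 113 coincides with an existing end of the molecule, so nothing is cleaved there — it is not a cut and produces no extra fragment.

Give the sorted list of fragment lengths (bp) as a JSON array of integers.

Per-enzyme occurrences:
  QalIX (AACC, off=2): starts [26, 47, 51, 83, 88] → cuts [28, 49, 53, 85, 90]
  PtaIV (GCAAA, off=0): starts [11, 31, 75, 100] → cuts [11, 31, 75, 100]
  HnxX (AATA, off=0): starts [43, 56, 94] → cuts [43, 56, 94]

All cut coordinates (distinct, sorted): [11, 28, 31, 43, 49, 53, 56, 75, 85, 90, 94, 100]

Fragment lengths:
  [0,11): 11 bp
  [11,28): 17 bp
  [28,31): 3 bp
  [31,43): 12 bp
  [43,49): 6 bp
  [49,53): 4 bp
  [53,56): 3 bp
  [56,75): 19 bp
  [75,85): 10 bp
  [85,90): 5 bp
  [90,94): 4 bp
  [94,100): 6 bp
  [100,113): 13 bp

[3,3,4,4,5,6,6,10,11,12,13,17,19]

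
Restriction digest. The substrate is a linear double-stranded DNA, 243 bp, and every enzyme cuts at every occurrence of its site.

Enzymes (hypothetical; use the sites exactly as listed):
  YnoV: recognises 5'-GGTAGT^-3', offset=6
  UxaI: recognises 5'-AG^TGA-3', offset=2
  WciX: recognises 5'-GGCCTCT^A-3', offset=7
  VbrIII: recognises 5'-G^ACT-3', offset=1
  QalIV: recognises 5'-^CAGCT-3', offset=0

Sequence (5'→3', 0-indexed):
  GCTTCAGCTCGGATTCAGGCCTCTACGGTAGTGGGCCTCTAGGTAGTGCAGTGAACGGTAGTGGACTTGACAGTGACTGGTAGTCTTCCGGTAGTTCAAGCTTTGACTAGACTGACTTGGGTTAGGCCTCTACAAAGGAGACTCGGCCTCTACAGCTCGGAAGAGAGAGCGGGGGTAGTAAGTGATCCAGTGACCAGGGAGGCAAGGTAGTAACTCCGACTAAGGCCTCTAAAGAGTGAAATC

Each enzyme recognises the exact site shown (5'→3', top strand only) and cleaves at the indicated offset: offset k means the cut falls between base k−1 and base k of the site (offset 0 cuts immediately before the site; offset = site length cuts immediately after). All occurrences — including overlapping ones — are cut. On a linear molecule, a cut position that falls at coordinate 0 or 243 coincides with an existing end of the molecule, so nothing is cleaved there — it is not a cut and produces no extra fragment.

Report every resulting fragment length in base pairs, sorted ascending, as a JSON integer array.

Site scan:
  YnoV (GGTAGT, off=6): starts [26, 41, 56, 78, 89, 173, 205] → cuts [32, 47, 62, 84, 95, 179, 211]
  UxaI (AGTGA, off=2): starts [49, 71, 180, 188, 234] → cuts [51, 73, 182, 190, 236]
  WciX (GGCCTCTA, off=7): starts [17, 33, 124, 144, 223] → cuts [24, 40, 131, 151, 230]
  VbrIII (GACT, off=1): starts [63, 74, 104, 109, 113, 139, 217] → cuts [64, 75, 105, 110, 114, 140, 218]
  QalIV (CAGCT, off=0): starts [4, 152] → cuts [4, 152]

Pooled cuts: [4, 24, 32, 40, 47, 51, 62, 64, 73, 75, 84, 95, 105, 110, 114, 131, 140, 151, 152, 179, 182, 190, 211, 218, 230, 236]

Fragment lengths:
  [0,4): 4 bp
  [4,24): 20 bp
  [24,32): 8 bp
  [32,40): 8 bp
  [40,47): 7 bp
  [47,51): 4 bp
  [51,62): 11 bp
  [62,64): 2 bp
  [64,73): 9 bp
  [73,75): 2 bp
  [75,84): 9 bp
  [84,95): 11 bp
  [95,105): 10 bp
  [105,110): 5 bp
  [110,114): 4 bp
  [114,131): 17 bp
  [131,140): 9 bp
  [140,151): 11 bp
  [151,152): 1 bp
  [152,179): 27 bp
  [179,182): 3 bp
  [182,190): 8 bp
  [190,211): 21 bp
  [211,218): 7 bp
  [218,230): 12 bp
  [230,236): 6 bp
  [236,243): 7 bp

[1,2,2,3,4,4,4,5,6,7,7,7,8,8,8,9,9,9,10,11,11,11,12,17,20,21,27]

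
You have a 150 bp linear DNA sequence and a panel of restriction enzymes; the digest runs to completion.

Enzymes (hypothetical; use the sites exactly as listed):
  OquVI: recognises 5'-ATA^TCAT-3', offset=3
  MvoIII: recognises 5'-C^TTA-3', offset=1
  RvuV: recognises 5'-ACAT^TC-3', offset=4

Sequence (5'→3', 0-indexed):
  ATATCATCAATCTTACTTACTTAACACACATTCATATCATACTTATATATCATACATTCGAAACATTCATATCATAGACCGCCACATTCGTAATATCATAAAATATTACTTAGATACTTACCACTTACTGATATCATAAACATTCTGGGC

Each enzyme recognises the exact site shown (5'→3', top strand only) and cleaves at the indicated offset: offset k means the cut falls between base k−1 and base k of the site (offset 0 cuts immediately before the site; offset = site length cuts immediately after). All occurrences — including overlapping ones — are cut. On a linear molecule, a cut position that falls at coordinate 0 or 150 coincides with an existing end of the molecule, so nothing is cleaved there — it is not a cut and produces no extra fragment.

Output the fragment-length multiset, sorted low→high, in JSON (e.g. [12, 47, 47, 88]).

[3,4,4,5,5,6,7,7,7,8,8,8,9,9,9,10,11,14,16]

Scan for sites:
  OquVI ATATCAT/3: at [0, 33, 46, 68, 92, 130] ⇒ [3, 36, 49, 71, 95, 133]
  MvoIII CTTA/1: at [11, 15, 19, 41, 108, 116, 123] ⇒ [12, 16, 20, 42, 109, 117, 124]
  RvuV ACATTC/4: at [27, 53, 62, 83, 139] ⇒ [31, 57, 66, 87, 143]

Pooled cuts: [3, 12, 16, 20, 31, 36, 42, 49, 57, 66, 71, 87, 95, 109, 117, 124, 133, 143]

Fragments:
  [0,3): 3 bp
  [3,12): 9 bp
  [12,16): 4 bp
  [16,20): 4 bp
  [20,31): 11 bp
  [31,36): 5 bp
  [36,42): 6 bp
  [42,49): 7 bp
  [49,57): 8 bp
  [57,66): 9 bp
  [66,71): 5 bp
  [71,87): 16 bp
  [87,95): 8 bp
  [95,109): 14 bp
  [109,117): 8 bp
  [117,124): 7 bp
  [124,133): 9 bp
  [133,143): 10 bp
  [143,150): 7 bp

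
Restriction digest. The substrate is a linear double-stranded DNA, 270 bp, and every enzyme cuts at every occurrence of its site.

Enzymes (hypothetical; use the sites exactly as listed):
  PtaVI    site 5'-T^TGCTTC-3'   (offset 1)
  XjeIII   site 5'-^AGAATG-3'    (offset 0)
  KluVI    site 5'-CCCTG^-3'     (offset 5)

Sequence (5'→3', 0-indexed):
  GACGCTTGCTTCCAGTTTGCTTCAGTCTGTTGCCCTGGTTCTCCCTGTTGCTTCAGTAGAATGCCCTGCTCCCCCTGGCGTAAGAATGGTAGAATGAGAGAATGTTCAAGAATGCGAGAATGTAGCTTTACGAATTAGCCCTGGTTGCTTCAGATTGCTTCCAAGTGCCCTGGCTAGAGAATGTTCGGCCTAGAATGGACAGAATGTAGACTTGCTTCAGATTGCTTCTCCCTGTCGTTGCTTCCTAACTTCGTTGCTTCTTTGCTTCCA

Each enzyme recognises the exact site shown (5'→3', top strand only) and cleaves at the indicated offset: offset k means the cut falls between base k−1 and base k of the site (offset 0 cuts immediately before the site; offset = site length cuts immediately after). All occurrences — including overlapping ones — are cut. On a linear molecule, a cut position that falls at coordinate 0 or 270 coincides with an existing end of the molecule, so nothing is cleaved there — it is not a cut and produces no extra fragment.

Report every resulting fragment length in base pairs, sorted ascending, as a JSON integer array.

Per-enzyme occurrences:
  PtaVI TTGCTTC/1: at [5, 16, 47, 144, 154, 211, 221, 237, 253, 261] ⇒ [6, 17, 48, 145, 155, 212, 222, 238, 254, 262]
  XjeIII AGAATG/0: at [57, 82, 90, 98, 108, 116, 177, 191, 200] ⇒ [57, 82, 90, 98, 108, 116, 177, 191, 200]
  KluVI CCCTG/5: at [32, 42, 63, 72, 138, 167, 229] ⇒ [37, 47, 68, 77, 143, 172, 234]

All cut coordinates (distinct, sorted): [6, 17, 37, 47, 48, 57, 68, 77, 82, 90, 98, 108, 116, 143, 145, 155, 172, 177, 191, 200, 212, 222, 234, 238, 254, 262]

Fragments:
  [0,6): 6 bp
  [6,17): 11 bp
  [17,37): 20 bp
  [37,47): 10 bp
  [47,48): 1 bp
  [48,57): 9 bp
  [57,68): 11 bp
  [68,77): 9 bp
  [77,82): 5 bp
  [82,90): 8 bp
  [90,98): 8 bp
  [98,108): 10 bp
  [108,116): 8 bp
  [116,143): 27 bp
  [143,145): 2 bp
  [145,155): 10 bp
  [155,172): 17 bp
  [172,177): 5 bp
  [177,191): 14 bp
  [191,200): 9 bp
  [200,212): 12 bp
  [212,222): 10 bp
  [222,234): 12 bp
  [234,238): 4 bp
  [238,254): 16 bp
  [254,262): 8 bp
  [262,270): 8 bp

[1,2,4,5,5,6,8,8,8,8,8,9,9,9,10,10,10,10,11,11,12,12,14,16,17,20,27]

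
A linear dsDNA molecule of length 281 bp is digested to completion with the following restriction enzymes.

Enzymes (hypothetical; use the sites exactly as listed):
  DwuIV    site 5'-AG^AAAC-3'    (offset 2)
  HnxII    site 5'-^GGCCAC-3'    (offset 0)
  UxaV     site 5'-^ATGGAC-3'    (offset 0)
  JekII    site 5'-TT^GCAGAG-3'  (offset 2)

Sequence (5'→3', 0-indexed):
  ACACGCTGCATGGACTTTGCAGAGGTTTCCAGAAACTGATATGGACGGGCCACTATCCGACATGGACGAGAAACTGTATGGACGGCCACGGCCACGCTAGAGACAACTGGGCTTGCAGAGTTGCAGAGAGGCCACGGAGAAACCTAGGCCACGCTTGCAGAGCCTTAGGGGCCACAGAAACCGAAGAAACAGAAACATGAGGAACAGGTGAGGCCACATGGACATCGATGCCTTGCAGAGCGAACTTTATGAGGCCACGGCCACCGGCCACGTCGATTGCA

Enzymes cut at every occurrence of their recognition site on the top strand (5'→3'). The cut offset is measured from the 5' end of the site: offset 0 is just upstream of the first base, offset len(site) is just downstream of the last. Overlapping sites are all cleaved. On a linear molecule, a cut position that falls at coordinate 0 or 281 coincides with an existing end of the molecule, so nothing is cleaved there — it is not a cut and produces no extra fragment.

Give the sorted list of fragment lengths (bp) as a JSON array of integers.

Per-enzyme occurrences:
  DwuIV AGAAAC/2: at [30, 68, 137, 175, 184, 190] ⇒ [32, 70, 139, 177, 186, 192]
  HnxII GGCCAC/0: at [47, 83, 89, 129, 146, 169, 211, 252, 258, 265] ⇒ [47, 83, 89, 129, 146, 169, 211, 252, 258, 265]
  UxaV ATGGAC/0: at [9, 40, 61, 77, 217] ⇒ [9, 40, 61, 77, 217]
  JekII TTGCAGAG/2: at [16, 112, 120, 154, 232] ⇒ [18, 114, 122, 156, 234]

All cut coordinates (distinct, sorted): [9, 18, 32, 40, 47, 61, 70, 77, 83, 89, 114, 122, 129, 139, 146, 156, 169, 177, 186, 192, 211, 217, 234, 252, 258, 265]

Fragment lengths:
  [0,9): 9 bp
  [9,18): 9 bp
  [18,32): 14 bp
  [32,40): 8 bp
  [40,47): 7 bp
  [47,61): 14 bp
  [61,70): 9 bp
  [70,77): 7 bp
  [77,83): 6 bp
  [83,89): 6 bp
  [89,114): 25 bp
  [114,122): 8 bp
  [122,129): 7 bp
  [129,139): 10 bp
  [139,146): 7 bp
  [146,156): 10 bp
  [156,169): 13 bp
  [169,177): 8 bp
  [177,186): 9 bp
  [186,192): 6 bp
  [192,211): 19 bp
  [211,217): 6 bp
  [217,234): 17 bp
  [234,252): 18 bp
  [252,258): 6 bp
  [258,265): 7 bp
  [265,281): 16 bp

[6,6,6,6,6,7,7,7,7,7,8,8,8,9,9,9,9,10,10,13,14,14,16,17,18,19,25]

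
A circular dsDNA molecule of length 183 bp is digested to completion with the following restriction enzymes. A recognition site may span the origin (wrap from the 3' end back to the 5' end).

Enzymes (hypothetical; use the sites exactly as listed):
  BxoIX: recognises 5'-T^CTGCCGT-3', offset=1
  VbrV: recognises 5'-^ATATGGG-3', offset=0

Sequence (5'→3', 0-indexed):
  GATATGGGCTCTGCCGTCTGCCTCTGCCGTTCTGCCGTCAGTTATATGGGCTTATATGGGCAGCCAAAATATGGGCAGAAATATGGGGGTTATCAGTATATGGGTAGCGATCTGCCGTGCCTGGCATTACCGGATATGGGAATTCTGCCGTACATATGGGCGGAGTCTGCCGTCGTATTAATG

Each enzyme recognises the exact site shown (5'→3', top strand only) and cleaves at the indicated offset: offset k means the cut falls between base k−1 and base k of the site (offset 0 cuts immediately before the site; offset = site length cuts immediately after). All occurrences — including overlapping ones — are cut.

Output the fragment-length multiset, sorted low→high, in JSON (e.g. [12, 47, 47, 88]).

[8,9,9,10,11,12,12,13,13,14,15,17,18,22]

Site scan:
  BxoIX (TCTGCCGT, off=1): starts [9, 22, 30, 110, 143, 165] → cuts [10, 23, 31, 111, 144, 166]
  VbrV (ATATGGG, off=0): starts [1, 43, 53, 68, 80, 97, 133, 153] → cuts [1, 43, 53, 68, 80, 97, 133, 153]

All cut coordinates (distinct, sorted): [1, 10, 23, 31, 43, 53, 68, 80, 97, 111, 133, 144, 153, 166]

Fragment lengths:
  1→10: 9 bp
  10→23: 13 bp
  23→31: 8 bp
  31→43: 12 bp
  43→53: 10 bp
  53→68: 15 bp
  68→80: 12 bp
  80→97: 17 bp
  97→111: 14 bp
  111→133: 22 bp
  133→144: 11 bp
  144→153: 9 bp
  153→166: 13 bp
  166→1 (wrap): 183-166+1 = 18 bp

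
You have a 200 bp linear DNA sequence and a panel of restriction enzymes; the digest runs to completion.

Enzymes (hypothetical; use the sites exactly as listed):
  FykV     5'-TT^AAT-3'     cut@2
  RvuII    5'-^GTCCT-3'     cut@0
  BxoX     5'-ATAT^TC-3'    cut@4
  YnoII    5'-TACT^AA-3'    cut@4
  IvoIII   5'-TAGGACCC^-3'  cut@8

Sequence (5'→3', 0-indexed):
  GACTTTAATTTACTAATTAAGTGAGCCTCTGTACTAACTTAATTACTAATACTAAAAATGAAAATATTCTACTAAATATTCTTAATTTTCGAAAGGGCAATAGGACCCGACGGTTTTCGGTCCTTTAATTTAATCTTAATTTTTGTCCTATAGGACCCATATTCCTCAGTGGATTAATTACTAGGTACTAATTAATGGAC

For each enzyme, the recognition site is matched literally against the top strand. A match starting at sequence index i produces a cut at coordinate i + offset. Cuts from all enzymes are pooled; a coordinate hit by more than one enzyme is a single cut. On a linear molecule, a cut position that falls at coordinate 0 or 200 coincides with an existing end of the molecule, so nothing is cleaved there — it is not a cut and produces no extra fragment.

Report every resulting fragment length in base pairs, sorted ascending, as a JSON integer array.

Site scan:
  FykV TTAAT/2: at [4, 38, 81, 124, 129, 135, 173, 191] ⇒ [6, 40, 83, 126, 131, 137, 175, 193]
  RvuII GTCCT/0: at [119, 144] ⇒ [119, 144]
  BxoX ATATTC/4: at [63, 75, 158] ⇒ [67, 79, 162]
  YnoII TACTAA/4: at [10, 31, 43, 49, 69, 185] ⇒ [14, 35, 47, 53, 73, 189]
  IvoIII TAGGACCC/8: at [100, 150] ⇒ [108, 158]

Pooled cuts: [6, 14, 35, 40, 47, 53, 67, 73, 79, 83, 108, 119, 126, 131, 137, 144, 158, 162, 175, 189, 193]

Fragments:
  [0,6): 6 bp
  [6,14): 8 bp
  [14,35): 21 bp
  [35,40): 5 bp
  [40,47): 7 bp
  [47,53): 6 bp
  [53,67): 14 bp
  [67,73): 6 bp
  [73,79): 6 bp
  [79,83): 4 bp
  [83,108): 25 bp
  [108,119): 11 bp
  [119,126): 7 bp
  [126,131): 5 bp
  [131,137): 6 bp
  [137,144): 7 bp
  [144,158): 14 bp
  [158,162): 4 bp
  [162,175): 13 bp
  [175,189): 14 bp
  [189,193): 4 bp
  [193,200): 7 bp

[4,4,4,5,5,6,6,6,6,6,7,7,7,7,8,11,13,14,14,14,21,25]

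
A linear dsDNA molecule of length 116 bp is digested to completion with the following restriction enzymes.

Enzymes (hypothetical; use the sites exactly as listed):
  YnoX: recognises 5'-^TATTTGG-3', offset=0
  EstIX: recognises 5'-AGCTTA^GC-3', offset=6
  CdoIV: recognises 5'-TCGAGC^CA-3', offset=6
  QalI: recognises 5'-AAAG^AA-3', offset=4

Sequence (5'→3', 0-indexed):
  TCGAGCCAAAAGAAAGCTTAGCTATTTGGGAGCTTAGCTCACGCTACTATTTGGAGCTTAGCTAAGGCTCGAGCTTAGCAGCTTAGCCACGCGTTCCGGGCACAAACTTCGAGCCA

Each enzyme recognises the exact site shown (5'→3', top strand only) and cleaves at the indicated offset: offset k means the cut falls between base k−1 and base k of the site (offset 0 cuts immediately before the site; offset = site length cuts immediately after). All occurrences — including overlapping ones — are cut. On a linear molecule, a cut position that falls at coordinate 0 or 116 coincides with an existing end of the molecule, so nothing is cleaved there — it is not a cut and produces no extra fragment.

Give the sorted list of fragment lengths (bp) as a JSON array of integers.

[2,2,6,6,8,8,11,13,14,17,29]

Scan for sites:
  YnoX TATTTGG/0: at [22, 47] ⇒ [22, 47]
  EstIX AGCTTAGC/6: at [14, 30, 54, 71, 79] ⇒ [20, 36, 60, 77, 85]
  CdoIV TCGAGCCA/6: at [0, 108] ⇒ [6, 114]
  QalI AAAGAA/4: at [8] ⇒ [12]

Pooled cuts: [6, 12, 20, 22, 36, 47, 60, 77, 85, 114]

Fragment lengths:
  [0,6): 6 bp
  [6,12): 6 bp
  [12,20): 8 bp
  [20,22): 2 bp
  [22,36): 14 bp
  [36,47): 11 bp
  [47,60): 13 bp
  [60,77): 17 bp
  [77,85): 8 bp
  [85,114): 29 bp
  [114,116): 2 bp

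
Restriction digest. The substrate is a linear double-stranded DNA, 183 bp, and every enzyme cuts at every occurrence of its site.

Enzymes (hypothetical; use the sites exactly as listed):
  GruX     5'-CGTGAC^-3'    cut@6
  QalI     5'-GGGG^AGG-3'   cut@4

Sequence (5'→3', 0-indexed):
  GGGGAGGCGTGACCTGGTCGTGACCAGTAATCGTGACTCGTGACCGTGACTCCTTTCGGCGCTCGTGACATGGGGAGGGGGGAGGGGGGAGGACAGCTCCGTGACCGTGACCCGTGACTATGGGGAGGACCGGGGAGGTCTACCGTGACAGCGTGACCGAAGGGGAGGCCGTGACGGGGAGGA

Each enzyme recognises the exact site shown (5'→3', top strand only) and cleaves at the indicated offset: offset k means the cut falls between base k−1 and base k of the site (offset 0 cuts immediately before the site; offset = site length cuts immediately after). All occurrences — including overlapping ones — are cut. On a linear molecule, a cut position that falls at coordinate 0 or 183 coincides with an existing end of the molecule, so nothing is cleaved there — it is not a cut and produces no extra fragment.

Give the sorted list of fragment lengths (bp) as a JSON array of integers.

Site scan:
  GruX CGTGAC/6: at [7, 18, 31, 38, 44, 63, 99, 105, 112, 143, 151, 169] ⇒ [13, 24, 37, 44, 50, 69, 105, 111, 118, 149, 157, 175]
  QalI GGGGAGG/4: at [0, 71, 78, 85, 121, 131, 161, 175] ⇒ [4, 75, 82, 89, 125, 135, 165, 179]

Pooled cuts: [4, 13, 24, 37, 44, 50, 69, 75, 82, 89, 105, 111, 118, 125, 135, 149, 157, 165, 175, 179]

Fragment lengths:
  [0,4): 4 bp
  [4,13): 9 bp
  [13,24): 11 bp
  [24,37): 13 bp
  [37,44): 7 bp
  [44,50): 6 bp
  [50,69): 19 bp
  [69,75): 6 bp
  [75,82): 7 bp
  [82,89): 7 bp
  [89,105): 16 bp
  [105,111): 6 bp
  [111,118): 7 bp
  [118,125): 7 bp
  [125,135): 10 bp
  [135,149): 14 bp
  [149,157): 8 bp
  [157,165): 8 bp
  [165,175): 10 bp
  [175,179): 4 bp
  [179,183): 4 bp

[4,4,4,6,6,6,7,7,7,7,7,8,8,9,10,10,11,13,14,16,19]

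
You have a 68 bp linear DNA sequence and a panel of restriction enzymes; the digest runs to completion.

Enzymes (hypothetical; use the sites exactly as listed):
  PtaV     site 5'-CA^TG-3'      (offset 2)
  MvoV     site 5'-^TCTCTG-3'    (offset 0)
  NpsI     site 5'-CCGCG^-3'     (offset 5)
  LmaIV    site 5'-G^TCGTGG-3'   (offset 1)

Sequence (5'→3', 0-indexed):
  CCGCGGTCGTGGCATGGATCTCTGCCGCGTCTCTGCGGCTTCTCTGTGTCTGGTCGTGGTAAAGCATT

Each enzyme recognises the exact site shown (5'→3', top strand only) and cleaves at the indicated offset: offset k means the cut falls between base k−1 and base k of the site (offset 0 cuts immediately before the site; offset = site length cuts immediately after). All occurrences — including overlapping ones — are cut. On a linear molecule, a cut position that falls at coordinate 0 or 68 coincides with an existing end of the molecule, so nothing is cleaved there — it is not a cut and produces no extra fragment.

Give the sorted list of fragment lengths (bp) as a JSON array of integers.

Per-enzyme occurrences:
  PtaV (CATG, off=2): starts [12] → cuts [14]
  MvoV (TCTCTG, off=0): starts [18, 29, 40] → cuts [18, 29, 40]
  NpsI (CCGCG, off=5): starts [0, 24] → cuts [5, 29]
  LmaIV (GTCGTGG, off=1): starts [5, 52] → cuts [6, 53]

Pooled cuts: [5, 6, 14, 18, 29, 40, 53]

Fragment lengths:
  [0,5): 5 bp
  [5,6): 1 bp
  [6,14): 8 bp
  [14,18): 4 bp
  [18,29): 11 bp
  [29,40): 11 bp
  [40,53): 13 bp
  [53,68): 15 bp

[1,4,5,8,11,11,13,15]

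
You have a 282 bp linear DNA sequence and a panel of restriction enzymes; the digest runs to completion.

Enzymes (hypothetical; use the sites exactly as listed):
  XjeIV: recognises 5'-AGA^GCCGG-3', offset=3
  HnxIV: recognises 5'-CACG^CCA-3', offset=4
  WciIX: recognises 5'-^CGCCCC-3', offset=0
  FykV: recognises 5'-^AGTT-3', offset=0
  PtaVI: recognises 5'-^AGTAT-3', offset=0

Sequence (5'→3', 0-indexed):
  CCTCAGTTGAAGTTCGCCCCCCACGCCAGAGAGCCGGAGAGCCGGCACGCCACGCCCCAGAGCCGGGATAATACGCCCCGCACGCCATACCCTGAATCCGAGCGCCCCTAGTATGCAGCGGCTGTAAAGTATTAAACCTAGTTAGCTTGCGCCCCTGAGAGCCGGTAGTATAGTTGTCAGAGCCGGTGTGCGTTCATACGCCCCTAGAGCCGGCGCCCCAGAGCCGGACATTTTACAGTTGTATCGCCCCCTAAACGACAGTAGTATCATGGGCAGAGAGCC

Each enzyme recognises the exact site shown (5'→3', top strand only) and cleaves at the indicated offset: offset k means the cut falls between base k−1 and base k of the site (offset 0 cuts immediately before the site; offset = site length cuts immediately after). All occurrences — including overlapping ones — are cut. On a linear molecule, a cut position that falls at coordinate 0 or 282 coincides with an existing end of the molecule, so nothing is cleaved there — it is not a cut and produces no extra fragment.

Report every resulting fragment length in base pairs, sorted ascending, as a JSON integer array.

[3,4,4,5,5,6,6,7,7,8,8,9,9,9,10,10,10,11,11,11,12,12,14,17,18,18,18,20]

Scan for sites:
  XjeIV AGAGCCGG/3: at [29, 37, 58, 157, 178, 205, 219] ⇒ [32, 40, 61, 160, 181, 208, 222]
  HnxIV CACGCCA/4: at [21, 45, 80] ⇒ [25, 49, 84]
  WciIX CGCCCC/0: at [14, 52, 73, 102, 149, 198, 213, 244] ⇒ [14, 52, 73, 102, 149, 198, 213, 244]
  FykV AGTT/0: at [4, 10, 139, 171, 236] ⇒ [4, 10, 139, 171, 236]
  PtaVI AGTAT/0: at [109, 127, 166, 262] ⇒ [109, 127, 166, 262]

Pooled cuts: [4, 10, 14, 25, 32, 40, 49, 52, 61, 73, 84, 102, 109, 127, 139, 149, 160, 166, 171, 181, 198, 208, 213, 222, 236, 244, 262]

Fragment lengths:
  [0,4): 4 bp
  [4,10): 6 bp
  [10,14): 4 bp
  [14,25): 11 bp
  [25,32): 7 bp
  [32,40): 8 bp
  [40,49): 9 bp
  [49,52): 3 bp
  [52,61): 9 bp
  [61,73): 12 bp
  [73,84): 11 bp
  [84,102): 18 bp
  [102,109): 7 bp
  [109,127): 18 bp
  [127,139): 12 bp
  [139,149): 10 bp
  [149,160): 11 bp
  [160,166): 6 bp
  [166,171): 5 bp
  [171,181): 10 bp
  [181,198): 17 bp
  [198,208): 10 bp
  [208,213): 5 bp
  [213,222): 9 bp
  [222,236): 14 bp
  [236,244): 8 bp
  [244,262): 18 bp
  [262,282): 20 bp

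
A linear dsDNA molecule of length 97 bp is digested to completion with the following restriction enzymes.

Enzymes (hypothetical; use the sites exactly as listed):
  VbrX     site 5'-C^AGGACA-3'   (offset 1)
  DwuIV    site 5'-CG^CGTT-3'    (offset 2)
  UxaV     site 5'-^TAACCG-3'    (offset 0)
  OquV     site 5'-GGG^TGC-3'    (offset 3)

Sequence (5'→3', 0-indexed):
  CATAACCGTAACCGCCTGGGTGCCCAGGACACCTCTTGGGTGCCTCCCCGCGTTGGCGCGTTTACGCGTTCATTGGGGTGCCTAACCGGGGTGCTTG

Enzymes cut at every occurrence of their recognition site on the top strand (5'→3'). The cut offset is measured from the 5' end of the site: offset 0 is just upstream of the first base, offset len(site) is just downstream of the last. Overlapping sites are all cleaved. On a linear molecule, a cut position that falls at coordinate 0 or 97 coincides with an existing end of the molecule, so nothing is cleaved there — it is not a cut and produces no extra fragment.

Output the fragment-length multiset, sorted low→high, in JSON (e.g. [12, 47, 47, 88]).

[2,4,5,6,6,8,8,9,10,12,12,15]

Scan for sites:
  VbrX (CAGGACA, off=1): starts [24] → cuts [25]
  DwuIV (CGCGTT, off=2): starts [48, 56, 64] → cuts [50, 58, 66]
  UxaV (TAACCG, off=0): starts [2, 8, 82] → cuts [2, 8, 82]
  OquV (GGGTGC, off=3): starts [17, 37, 75, 88] → cuts [20, 40, 78, 91]

All cut coordinates (distinct, sorted): [2, 8, 20, 25, 40, 50, 58, 66, 78, 82, 91]

Fragment lengths:
  [0,2): 2 bp
  [2,8): 6 bp
  [8,20): 12 bp
  [20,25): 5 bp
  [25,40): 15 bp
  [40,50): 10 bp
  [50,58): 8 bp
  [58,66): 8 bp
  [66,78): 12 bp
  [78,82): 4 bp
  [82,91): 9 bp
  [91,97): 6 bp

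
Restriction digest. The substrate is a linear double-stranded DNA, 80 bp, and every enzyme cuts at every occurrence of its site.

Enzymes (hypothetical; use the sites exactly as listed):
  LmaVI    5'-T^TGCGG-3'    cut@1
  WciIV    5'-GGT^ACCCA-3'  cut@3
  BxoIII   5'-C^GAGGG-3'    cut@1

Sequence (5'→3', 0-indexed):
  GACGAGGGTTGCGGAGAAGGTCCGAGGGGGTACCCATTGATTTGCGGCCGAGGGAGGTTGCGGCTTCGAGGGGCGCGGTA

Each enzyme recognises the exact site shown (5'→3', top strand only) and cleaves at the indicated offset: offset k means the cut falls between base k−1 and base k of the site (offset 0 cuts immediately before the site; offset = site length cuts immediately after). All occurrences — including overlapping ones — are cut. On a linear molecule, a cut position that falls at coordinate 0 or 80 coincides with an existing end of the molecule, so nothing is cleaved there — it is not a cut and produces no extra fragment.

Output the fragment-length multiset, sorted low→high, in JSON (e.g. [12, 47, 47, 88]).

Site scan:
  LmaVI TTGCGG/1: at [8, 41, 57] ⇒ [9, 42, 58]
  WciIV GGTACCCA/3: at [28] ⇒ [31]
  BxoIII CGAGGG/1: at [2, 22, 48, 66] ⇒ [3, 23, 49, 67]

All cut coordinates (distinct, sorted): [3, 9, 23, 31, 42, 49, 58, 67]

Fragment lengths:
  [0,3): 3 bp
  [3,9): 6 bp
  [9,23): 14 bp
  [23,31): 8 bp
  [31,42): 11 bp
  [42,49): 7 bp
  [49,58): 9 bp
  [58,67): 9 bp
  [67,80): 13 bp

[3,6,7,8,9,9,11,13,14]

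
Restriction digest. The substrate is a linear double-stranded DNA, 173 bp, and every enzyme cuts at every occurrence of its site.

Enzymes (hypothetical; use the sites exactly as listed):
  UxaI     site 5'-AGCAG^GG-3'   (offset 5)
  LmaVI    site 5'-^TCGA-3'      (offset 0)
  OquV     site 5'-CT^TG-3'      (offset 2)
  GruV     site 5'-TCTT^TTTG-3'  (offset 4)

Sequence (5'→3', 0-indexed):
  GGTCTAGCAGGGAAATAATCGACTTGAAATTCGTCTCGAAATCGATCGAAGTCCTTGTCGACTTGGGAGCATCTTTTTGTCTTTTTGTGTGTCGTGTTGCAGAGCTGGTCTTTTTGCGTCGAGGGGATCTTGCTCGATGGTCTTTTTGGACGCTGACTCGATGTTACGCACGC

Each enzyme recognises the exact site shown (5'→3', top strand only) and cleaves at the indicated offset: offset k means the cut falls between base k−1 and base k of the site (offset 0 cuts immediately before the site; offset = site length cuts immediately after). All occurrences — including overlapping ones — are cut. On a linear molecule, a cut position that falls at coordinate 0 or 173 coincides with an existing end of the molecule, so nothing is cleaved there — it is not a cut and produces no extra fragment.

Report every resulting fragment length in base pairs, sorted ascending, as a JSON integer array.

Site scan:
  UxaI (AGCAGGG, off=5): starts [5] → cuts [10]
  LmaVI (TCGA, off=0): starts [18, 35, 41, 45, 57, 118, 133, 157] → cuts [18, 35, 41, 45, 57, 118, 133, 157]
  OquV (CTTG, off=2): starts [22, 53, 61, 128] → cuts [24, 55, 63, 130]
  GruV (TCTTTTTG, off=4): starts [71, 79, 108, 140] → cuts [75, 83, 112, 144]

Pooled cuts: [10, 18, 24, 35, 41, 45, 55, 57, 63, 75, 83, 112, 118, 130, 133, 144, 157]

Fragment lengths:
  [0,10): 10 bp
  [10,18): 8 bp
  [18,24): 6 bp
  [24,35): 11 bp
  [35,41): 6 bp
  [41,45): 4 bp
  [45,55): 10 bp
  [55,57): 2 bp
  [57,63): 6 bp
  [63,75): 12 bp
  [75,83): 8 bp
  [83,112): 29 bp
  [112,118): 6 bp
  [118,130): 12 bp
  [130,133): 3 bp
  [133,144): 11 bp
  [144,157): 13 bp
  [157,173): 16 bp

[2,3,4,6,6,6,6,8,8,10,10,11,11,12,12,13,16,29]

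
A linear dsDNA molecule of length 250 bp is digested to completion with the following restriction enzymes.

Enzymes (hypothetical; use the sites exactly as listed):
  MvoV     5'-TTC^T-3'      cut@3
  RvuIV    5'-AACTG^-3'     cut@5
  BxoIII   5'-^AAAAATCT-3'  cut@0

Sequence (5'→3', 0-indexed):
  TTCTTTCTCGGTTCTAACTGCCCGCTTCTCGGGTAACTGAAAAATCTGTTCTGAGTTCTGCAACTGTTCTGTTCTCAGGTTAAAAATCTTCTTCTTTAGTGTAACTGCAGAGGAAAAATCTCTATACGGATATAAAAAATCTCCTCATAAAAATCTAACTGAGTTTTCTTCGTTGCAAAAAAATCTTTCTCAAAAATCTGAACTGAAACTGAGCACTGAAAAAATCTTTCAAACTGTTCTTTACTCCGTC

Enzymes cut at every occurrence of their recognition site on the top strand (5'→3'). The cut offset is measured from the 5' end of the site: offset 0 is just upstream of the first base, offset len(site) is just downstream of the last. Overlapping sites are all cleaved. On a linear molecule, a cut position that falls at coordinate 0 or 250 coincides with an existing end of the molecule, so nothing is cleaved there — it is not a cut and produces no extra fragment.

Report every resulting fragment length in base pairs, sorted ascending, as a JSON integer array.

Site scan:
  MvoV (TTCT, off=3): starts [0, 4, 11, 25, 48, 55, 66, 71, 88, 91, 165, 186, 236] → cuts [3, 7, 14, 28, 51, 58, 69, 74, 91, 94, 168, 189, 239]
  RvuIV (AACTG, off=5): starts [15, 34, 61, 102, 156, 200, 206, 231] → cuts [20, 39, 66, 107, 161, 205, 211, 236]
  BxoIII (AAAAATCT, off=0): starts [39, 81, 113, 134, 148, 178, 191, 219] → cuts [39, 81, 113, 134, 148, 178, 191, 219]

Pooled cuts: [3, 7, 14, 20, 28, 39, 51, 58, 66, 69, 74, 81, 91, 94, 107, 113, 134, 148, 161, 168, 178, 189, 191, 205, 211, 219, 236, 239]

Fragment lengths:
  [0,3): 3 bp
  [3,7): 4 bp
  [7,14): 7 bp
  [14,20): 6 bp
  [20,28): 8 bp
  [28,39): 11 bp
  [39,51): 12 bp
  [51,58): 7 bp
  [58,66): 8 bp
  [66,69): 3 bp
  [69,74): 5 bp
  [74,81): 7 bp
  [81,91): 10 bp
  [91,94): 3 bp
  [94,107): 13 bp
  [107,113): 6 bp
  [113,134): 21 bp
  [134,148): 14 bp
  [148,161): 13 bp
  [161,168): 7 bp
  [168,178): 10 bp
  [178,189): 11 bp
  [189,191): 2 bp
  [191,205): 14 bp
  [205,211): 6 bp
  [211,219): 8 bp
  [219,236): 17 bp
  [236,239): 3 bp
  [239,250): 11 bp

[2,3,3,3,3,4,5,6,6,6,7,7,7,7,8,8,8,10,10,11,11,11,12,13,13,14,14,17,21]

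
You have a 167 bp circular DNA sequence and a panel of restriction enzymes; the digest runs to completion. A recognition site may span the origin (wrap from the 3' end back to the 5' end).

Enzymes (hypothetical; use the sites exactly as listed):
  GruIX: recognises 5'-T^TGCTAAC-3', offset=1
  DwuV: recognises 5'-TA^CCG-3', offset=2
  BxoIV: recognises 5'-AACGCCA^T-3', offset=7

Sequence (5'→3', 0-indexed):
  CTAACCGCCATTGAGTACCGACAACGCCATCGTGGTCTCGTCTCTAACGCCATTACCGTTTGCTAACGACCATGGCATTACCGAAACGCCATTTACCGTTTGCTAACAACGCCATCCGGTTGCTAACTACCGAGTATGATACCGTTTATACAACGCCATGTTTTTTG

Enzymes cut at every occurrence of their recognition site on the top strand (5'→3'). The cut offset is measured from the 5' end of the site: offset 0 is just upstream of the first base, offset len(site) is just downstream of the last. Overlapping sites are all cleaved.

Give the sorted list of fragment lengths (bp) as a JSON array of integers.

Per-enzyme occurrences:
  GruIX (TTGCTAAC, off=1): starts [59, 99, 119, 164] → cuts [60, 100, 120, 165]
  DwuV (TACCG, off=2): starts [15, 53, 78, 93, 127, 139] → cuts [17, 55, 80, 95, 129, 141]
  BxoIV (AACGCCAT, off=7): starts [22, 45, 84, 107, 151] → cuts [29, 52, 91, 114, 158]

Pooled cuts: [17, 29, 52, 55, 60, 80, 91, 95, 100, 114, 120, 129, 141, 158, 165]

Fragment lengths:
  17→29: 12 bp
  29→52: 23 bp
  52→55: 3 bp
  55→60: 5 bp
  60→80: 20 bp
  80→91: 11 bp
  91→95: 4 bp
  95→100: 5 bp
  100→114: 14 bp
  114→120: 6 bp
  120→129: 9 bp
  129→141: 12 bp
  141→158: 17 bp
  158→165: 7 bp
  165→17 (wrap): 167-165+17 = 19 bp

[3,4,5,5,6,7,9,11,12,12,14,17,19,20,23]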